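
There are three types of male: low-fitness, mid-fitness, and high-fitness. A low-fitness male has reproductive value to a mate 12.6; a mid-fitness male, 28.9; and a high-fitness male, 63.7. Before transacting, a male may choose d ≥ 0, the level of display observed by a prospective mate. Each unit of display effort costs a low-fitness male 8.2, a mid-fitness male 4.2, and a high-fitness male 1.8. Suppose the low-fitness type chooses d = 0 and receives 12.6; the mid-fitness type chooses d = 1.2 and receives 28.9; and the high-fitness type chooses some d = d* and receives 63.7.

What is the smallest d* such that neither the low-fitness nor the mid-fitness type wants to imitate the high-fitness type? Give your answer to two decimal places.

9.49

Low-fitness type (on-path payoff 12.6) won't mimic when 12.6 ≥ 63.7 − 8.2·d*, i.e. d* ≥ 6.23.
Mid-fitness type (on-path payoff 28.9 − 4.2×1.2 = 23.86) won't mimic when 23.86 ≥ 63.7 − 4.2·d*, i.e. d* ≥ 9.49.
Both must hold, so d* = max(6.23, 9.49) = 9.49. The mid-fitness type's constraint binds.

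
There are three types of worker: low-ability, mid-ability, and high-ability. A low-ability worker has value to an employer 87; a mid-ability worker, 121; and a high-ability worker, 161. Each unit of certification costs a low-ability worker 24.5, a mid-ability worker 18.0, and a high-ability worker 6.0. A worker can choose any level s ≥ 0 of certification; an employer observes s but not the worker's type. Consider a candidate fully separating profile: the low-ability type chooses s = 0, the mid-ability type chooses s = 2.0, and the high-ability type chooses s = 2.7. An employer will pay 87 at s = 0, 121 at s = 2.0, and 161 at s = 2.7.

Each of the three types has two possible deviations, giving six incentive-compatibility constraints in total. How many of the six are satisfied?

Mid-ability (own payoff 121 − 18.0×2.0 = 85): to s=0 gives 87 → profitable ✗; to s=2.7 gives 161 − 18.0×2.7 = 112.4 → profitable ✗.
High-ability (own payoff 161 − 6.0×2.7 = 144.8): to s=0 gives 87 → no gain ✓; to s=2.0 gives 121 − 6.0×2.0 = 109 → no gain ✓.
Low-ability (own payoff 87): to s=2.0 gives 121 − 24.5×2.0 = 72 → no gain ✓; to s=2.7 gives 161 − 24.5×2.7 = 94.85 → profitable ✗.
3 of the 6 constraints hold; not an equilibrium.

3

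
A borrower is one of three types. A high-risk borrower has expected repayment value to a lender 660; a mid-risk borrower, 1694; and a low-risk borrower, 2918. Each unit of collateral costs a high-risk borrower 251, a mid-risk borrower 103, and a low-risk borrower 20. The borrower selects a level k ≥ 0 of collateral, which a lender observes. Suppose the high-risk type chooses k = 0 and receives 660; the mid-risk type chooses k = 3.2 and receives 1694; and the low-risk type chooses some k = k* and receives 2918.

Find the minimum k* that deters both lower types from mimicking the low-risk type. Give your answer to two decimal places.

15.08

Mid-risk type (on-path payoff 1694 − 103×3.2 = 1364.4) won't mimic when 1364.4 ≥ 2918 − 103·k*, i.e. k* ≥ 15.08.
High-risk type (on-path payoff 660) won't mimic when 660 ≥ 2918 − 251·k*, i.e. k* ≥ 9.00.
Both must hold, so k* = max(9.00, 15.08) = 15.08. The mid-risk type's constraint binds.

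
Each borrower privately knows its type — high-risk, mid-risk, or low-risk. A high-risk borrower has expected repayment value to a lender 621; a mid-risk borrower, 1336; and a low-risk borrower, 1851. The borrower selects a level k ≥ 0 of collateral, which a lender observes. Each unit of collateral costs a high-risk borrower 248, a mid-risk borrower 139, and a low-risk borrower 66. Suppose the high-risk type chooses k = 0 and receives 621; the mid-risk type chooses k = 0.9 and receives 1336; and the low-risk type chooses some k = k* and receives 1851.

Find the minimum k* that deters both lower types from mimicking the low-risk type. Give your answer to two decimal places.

4.96

Mid-risk type (on-path payoff 1336 − 139×0.9 = 1210.9) won't mimic when 1210.9 ≥ 1851 − 139·k*, i.e. k* ≥ 4.61.
High-risk type (on-path payoff 621) won't mimic when 621 ≥ 1851 − 248·k*, i.e. k* ≥ 4.96.
Both must hold, so k* = max(4.96, 4.61) = 4.96. The high-risk type's constraint binds.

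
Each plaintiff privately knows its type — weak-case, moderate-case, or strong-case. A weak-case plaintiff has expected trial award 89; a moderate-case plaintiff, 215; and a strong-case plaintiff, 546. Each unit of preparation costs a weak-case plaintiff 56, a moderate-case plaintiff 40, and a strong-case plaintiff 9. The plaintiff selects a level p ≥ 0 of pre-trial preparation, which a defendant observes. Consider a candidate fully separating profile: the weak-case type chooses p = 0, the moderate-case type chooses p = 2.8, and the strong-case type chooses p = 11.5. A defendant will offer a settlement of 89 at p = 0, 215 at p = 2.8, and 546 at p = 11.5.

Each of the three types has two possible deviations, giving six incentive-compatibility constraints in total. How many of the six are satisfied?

Weak-case (own payoff 89): to p=2.8 gives 215 − 56×2.8 = 58.2 → no gain ✓; to p=11.5 gives 546 − 56×11.5 = -98 → no gain ✓.
Strong-case (own payoff 546 − 9×11.5 = 442.5): to p=0 gives 89 → no gain ✓; to p=2.8 gives 215 − 9×2.8 = 189.8 → no gain ✓.
Moderate-case (own payoff 215 − 40×2.8 = 103): to p=0 gives 89 → no gain ✓; to p=11.5 gives 546 − 40×11.5 = 86 → no gain ✓.
6 of the 6 constraints hold; this profile is a separating equilibrium.

6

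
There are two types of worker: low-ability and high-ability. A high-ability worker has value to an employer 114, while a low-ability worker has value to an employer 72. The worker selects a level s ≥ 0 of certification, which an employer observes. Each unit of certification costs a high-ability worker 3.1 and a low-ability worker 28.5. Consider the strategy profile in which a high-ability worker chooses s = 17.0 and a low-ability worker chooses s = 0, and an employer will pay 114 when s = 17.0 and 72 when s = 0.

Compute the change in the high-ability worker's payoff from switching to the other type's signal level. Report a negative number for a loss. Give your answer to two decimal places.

10.70

Playing s = 17.0 the high-ability worker receives 114 − 3.1 × 17.0 = 61.3.
Deviating to s = 0 yields 72 instead.
Gain from deviating: 72 − 61.3 = 10.70.
The gain is positive, so the high-ability type's incentive-compatibility constraint is violated — this profile is not a separating equilibrium.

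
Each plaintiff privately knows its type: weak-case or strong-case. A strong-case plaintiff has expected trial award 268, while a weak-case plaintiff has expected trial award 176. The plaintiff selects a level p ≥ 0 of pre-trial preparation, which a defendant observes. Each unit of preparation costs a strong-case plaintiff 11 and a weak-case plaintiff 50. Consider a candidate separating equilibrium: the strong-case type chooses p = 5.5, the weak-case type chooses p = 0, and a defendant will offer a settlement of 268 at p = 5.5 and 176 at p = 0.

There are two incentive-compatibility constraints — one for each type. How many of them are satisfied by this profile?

2

Weak-case type: stay at 0 → 176; mimic → 268 − 50 × 5.5 = -7. IC holds (176 ≥ -7).
Strong-case type: signal → 268 − 11 × 5.5 = 207.5; deviate to 0 → 176. IC holds (207.5 ≥ 176).
2 of 2 constraints hold, so this is a separating equilibrium.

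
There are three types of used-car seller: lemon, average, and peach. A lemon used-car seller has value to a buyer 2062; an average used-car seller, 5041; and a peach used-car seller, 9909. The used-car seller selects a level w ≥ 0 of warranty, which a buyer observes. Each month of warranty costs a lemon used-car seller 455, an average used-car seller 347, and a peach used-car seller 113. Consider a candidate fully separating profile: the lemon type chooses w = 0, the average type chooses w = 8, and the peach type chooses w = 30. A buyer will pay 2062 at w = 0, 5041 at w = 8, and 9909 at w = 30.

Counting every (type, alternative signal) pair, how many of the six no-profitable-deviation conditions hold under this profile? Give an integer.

6

Lemon (own payoff 2062): to w=8 gives 5041 − 455×8 = 1401 → no gain ✓; to w=30 gives 9909 − 455×30 = -3741 → no gain ✓.
Average (own payoff 5041 − 347×8 = 2265): to w=0 gives 2062 → no gain ✓; to w=30 gives 9909 − 347×30 = -501 → no gain ✓.
Peach (own payoff 9909 − 113×30 = 6519): to w=0 gives 2062 → no gain ✓; to w=8 gives 5041 − 113×8 = 4137 → no gain ✓.
6 of the 6 constraints hold; this profile is a separating equilibrium.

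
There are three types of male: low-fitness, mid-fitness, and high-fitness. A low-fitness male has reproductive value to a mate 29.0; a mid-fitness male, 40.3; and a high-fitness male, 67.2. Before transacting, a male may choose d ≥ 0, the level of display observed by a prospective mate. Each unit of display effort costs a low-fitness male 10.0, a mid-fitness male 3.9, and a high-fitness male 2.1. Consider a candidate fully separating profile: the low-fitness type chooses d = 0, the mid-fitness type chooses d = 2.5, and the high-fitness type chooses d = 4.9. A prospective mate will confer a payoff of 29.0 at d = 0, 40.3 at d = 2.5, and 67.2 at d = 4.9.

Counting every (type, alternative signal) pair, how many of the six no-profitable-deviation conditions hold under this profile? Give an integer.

Low-fitness (own payoff 29.0): to d=2.5 gives 40.3 − 10.0×2.5 = 15.3 → no gain ✓; to d=4.9 gives 67.2 − 10.0×4.9 = 18.2 → no gain ✓.
Mid-fitness (own payoff 40.3 − 3.9×2.5 = 30.55): to d=0 gives 29.0 → no gain ✓; to d=4.9 gives 67.2 − 3.9×4.9 = 48.09 → profitable ✗.
High-fitness (own payoff 67.2 − 2.1×4.9 = 56.91): to d=0 gives 29.0 → no gain ✓; to d=2.5 gives 40.3 − 2.1×2.5 = 35.05 → no gain ✓.
5 of the 6 constraints hold; not an equilibrium.

5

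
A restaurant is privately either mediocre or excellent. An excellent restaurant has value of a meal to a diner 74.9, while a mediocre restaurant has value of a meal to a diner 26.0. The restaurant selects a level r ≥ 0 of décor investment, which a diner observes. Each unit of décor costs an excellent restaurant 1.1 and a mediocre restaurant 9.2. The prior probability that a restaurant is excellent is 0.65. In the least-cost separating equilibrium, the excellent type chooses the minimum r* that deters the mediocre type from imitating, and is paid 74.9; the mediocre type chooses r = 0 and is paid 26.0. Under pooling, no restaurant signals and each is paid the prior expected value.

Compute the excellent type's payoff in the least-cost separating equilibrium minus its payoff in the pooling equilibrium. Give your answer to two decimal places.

11.27

Least-cost separating signal: r* solves 26.0 = 74.9 − 9.2·r*, so r* = (74.9 − 26.0)/9.2 ≈ 5.3152.
Excellent type's separating payoff: 74.9 − 1.1 × r* = 74.9 − 1.1 × (74.9 − 26.0)/9.2 = 74.9 − 53.79/9.2 ≈ 69.0533.
Pooling payoff: 0.65 × 74.9 + 0.35 × 26.0 = 57.785.
Difference: 69.0533 − 57.785 = 11.2683, i.e. 11.27 to two decimal places.
The excellent type prefers to separate.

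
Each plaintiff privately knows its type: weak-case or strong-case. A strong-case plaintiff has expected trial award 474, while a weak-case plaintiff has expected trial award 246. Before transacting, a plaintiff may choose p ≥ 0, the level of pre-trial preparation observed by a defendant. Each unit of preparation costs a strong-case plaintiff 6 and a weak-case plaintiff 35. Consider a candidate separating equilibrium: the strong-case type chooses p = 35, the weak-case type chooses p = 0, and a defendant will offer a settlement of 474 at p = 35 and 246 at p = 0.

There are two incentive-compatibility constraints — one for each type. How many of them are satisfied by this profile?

2

Weak-case type: stay at 0 → 246; mimic → 474 − 35 × 35 = -751. IC holds (246 ≥ -751).
Strong-case type: signal → 474 − 6 × 35 = 264; deviate to 0 → 246. IC holds (264 ≥ 246).
2 of 2 constraints hold, so this is a separating equilibrium.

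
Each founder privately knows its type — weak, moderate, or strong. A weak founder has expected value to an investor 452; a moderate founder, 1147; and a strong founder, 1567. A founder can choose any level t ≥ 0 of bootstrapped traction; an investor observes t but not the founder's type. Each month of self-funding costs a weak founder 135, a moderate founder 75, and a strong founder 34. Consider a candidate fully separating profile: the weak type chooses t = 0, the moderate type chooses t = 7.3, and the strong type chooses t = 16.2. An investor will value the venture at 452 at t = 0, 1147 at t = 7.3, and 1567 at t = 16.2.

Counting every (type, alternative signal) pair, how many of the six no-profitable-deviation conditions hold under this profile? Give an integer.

6

Moderate (own payoff 1147 − 75×7.3 = 599.5): to t=0 gives 452 → no gain ✓; to t=16.2 gives 1567 − 75×16.2 = 352 → no gain ✓.
Strong (own payoff 1567 − 34×16.2 = 1016.2): to t=0 gives 452 → no gain ✓; to t=7.3 gives 1147 − 34×7.3 = 898.8 → no gain ✓.
Weak (own payoff 452): to t=7.3 gives 1147 − 135×7.3 = 161.5 → no gain ✓; to t=16.2 gives 1567 − 135×16.2 = -620 → no gain ✓.
6 of the 6 constraints hold; this profile is a separating equilibrium.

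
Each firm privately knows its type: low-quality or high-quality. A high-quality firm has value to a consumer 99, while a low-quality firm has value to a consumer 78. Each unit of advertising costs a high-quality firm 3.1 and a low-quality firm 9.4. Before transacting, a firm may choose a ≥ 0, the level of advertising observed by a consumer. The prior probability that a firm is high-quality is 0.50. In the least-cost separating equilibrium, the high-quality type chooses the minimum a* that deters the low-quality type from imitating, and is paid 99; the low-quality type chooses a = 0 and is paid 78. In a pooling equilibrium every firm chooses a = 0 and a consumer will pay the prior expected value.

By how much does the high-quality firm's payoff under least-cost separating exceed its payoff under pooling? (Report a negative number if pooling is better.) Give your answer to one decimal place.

3.6

Least-cost separating signal: a* solves 78 = 99 − 9.4·a*, so a* = (99 − 78)/9.4 ≈ 2.2340.
High-quality type's separating payoff: 99 − 3.1 × a* = 99 − 3.1 × (99 − 78)/9.4 = 99 − 65.1/9.4 ≈ 92.074.
Pooling payoff: 0.50 × 99 + 0.50 × 78 = 88.5.
Difference: 92.074 − 88.5 = 3.574, i.e. 3.6 to one decimal place.
The high-quality type prefers to separate.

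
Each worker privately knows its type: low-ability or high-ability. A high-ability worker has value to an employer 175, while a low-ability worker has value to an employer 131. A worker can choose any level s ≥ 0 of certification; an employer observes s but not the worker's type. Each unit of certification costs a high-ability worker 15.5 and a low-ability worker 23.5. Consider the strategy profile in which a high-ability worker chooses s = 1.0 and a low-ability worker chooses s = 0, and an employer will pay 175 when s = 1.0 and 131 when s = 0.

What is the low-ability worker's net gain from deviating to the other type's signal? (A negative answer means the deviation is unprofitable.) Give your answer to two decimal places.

Playing s = 0 the low-ability worker receives 131.
Deviating to s = 1.0 brings payment 175 at cost 23.5 × 1.0 = 23.5, netting 151.5.
Gain from deviating: 151.5 − 131 = 20.50.
The gain is positive, so the low-ability type's incentive-compatibility constraint is violated — this profile is not a separating equilibrium.

20.50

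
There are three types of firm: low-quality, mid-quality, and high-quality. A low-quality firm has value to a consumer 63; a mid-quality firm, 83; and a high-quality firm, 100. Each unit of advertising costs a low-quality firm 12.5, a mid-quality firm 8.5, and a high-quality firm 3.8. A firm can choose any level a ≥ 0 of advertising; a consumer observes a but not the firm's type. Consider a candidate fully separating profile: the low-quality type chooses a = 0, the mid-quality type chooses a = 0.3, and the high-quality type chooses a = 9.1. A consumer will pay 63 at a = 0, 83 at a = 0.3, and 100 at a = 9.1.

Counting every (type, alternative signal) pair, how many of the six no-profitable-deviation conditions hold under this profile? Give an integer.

4

Low-quality (own payoff 63): to a=0.3 gives 83 − 12.5×0.3 = 79.25 → profitable ✗; to a=9.1 gives 100 − 12.5×9.1 = -13.75 → no gain ✓.
Mid-quality (own payoff 83 − 8.5×0.3 = 80.45): to a=0 gives 63 → no gain ✓; to a=9.1 gives 100 − 8.5×9.1 = 22.65 → no gain ✓.
High-quality (own payoff 100 − 3.8×9.1 = 65.42): to a=0 gives 63 → no gain ✓; to a=0.3 gives 83 − 3.8×0.3 = 81.86 → profitable ✗.
4 of the 6 constraints hold; not an equilibrium.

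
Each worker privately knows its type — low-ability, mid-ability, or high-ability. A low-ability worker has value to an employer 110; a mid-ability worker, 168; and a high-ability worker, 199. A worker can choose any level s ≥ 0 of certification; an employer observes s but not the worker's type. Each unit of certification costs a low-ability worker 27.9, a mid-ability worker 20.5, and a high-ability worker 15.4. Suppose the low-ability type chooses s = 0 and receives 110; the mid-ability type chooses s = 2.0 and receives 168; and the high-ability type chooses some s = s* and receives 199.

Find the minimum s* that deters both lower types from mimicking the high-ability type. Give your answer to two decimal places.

Low-ability type (on-path payoff 110) won't mimic when 110 ≥ 199 − 27.9·s*, i.e. s* ≥ 3.19.
Mid-ability type (on-path payoff 168 − 20.5×2.0 = 127) won't mimic when 127 ≥ 199 − 20.5·s*, i.e. s* ≥ 3.51.
Both must hold, so s* = max(3.19, 3.51) = 3.51. The mid-ability type's constraint binds.

3.51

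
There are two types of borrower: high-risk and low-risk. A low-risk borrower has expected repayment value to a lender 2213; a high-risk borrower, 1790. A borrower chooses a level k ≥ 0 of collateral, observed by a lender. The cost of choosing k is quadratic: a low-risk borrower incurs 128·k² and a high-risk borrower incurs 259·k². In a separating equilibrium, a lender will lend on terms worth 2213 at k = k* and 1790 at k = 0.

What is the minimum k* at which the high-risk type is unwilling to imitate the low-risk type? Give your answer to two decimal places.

The high-risk type at k = 0 receives 1790; imitating at k* yields 2213 − 259·k*².
Indifference: 1790 = 2213 − 259·k*², so k*² = (2213 − 1790) / 259 ≈ 1.6332.
k* = √1.6332 ≈ 1.28.

1.28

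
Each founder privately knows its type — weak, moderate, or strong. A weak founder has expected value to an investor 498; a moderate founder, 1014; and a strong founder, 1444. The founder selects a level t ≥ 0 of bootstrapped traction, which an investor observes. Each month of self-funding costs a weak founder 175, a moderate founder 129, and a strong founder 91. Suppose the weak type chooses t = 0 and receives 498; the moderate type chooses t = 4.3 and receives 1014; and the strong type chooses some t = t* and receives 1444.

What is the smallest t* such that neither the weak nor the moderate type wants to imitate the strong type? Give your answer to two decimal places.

7.63

Moderate type (on-path payoff 1014 − 129×4.3 = 459.3) won't mimic when 459.3 ≥ 1444 − 129·t*, i.e. t* ≥ 7.63.
Weak type (on-path payoff 498) won't mimic when 498 ≥ 1444 − 175·t*, i.e. t* ≥ 5.41.
Both must hold, so t* = max(5.41, 7.63) = 7.63. The moderate type's constraint binds.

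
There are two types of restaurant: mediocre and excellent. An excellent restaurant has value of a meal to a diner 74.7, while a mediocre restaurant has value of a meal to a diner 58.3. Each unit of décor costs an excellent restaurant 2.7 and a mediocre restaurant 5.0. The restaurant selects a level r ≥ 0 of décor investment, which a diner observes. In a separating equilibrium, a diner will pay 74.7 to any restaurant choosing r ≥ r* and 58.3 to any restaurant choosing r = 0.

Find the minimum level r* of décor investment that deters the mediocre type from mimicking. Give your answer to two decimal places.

A mediocre restaurant choosing r = 0 receives 58.3.
Imitating at r* instead would pay 74.7 at cost 5.0·r*, netting 74.7 − 5.0·r*.
Indifference: 58.3 = 74.7 − 5.0·r*, so r* = (74.7 − 58.3) / 5.0 = 3.28.
This is the mediocre type's binding incentive-compatibility constraint; any r ≥ 3.28 sustains separation on that side.

3.28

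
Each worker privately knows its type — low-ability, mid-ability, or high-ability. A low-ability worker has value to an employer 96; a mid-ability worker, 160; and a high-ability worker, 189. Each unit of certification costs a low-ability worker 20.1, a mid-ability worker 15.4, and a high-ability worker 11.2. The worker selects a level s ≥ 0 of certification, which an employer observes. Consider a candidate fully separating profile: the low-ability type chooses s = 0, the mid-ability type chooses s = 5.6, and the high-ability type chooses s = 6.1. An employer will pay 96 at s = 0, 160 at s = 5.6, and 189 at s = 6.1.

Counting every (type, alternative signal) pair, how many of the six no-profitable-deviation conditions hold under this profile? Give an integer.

High-ability (own payoff 189 − 11.2×6.1 = 120.68): to s=0 gives 96 → no gain ✓; to s=5.6 gives 160 − 11.2×5.6 = 97.28 → no gain ✓.
Mid-ability (own payoff 160 − 15.4×5.6 = 73.76): to s=0 gives 96 → profitable ✗; to s=6.1 gives 189 − 15.4×6.1 = 95.06 → profitable ✗.
Low-ability (own payoff 96): to s=5.6 gives 160 − 20.1×5.6 = 47.44 → no gain ✓; to s=6.1 gives 189 − 20.1×6.1 = 66.39 → no gain ✓.
4 of the 6 constraints hold; not an equilibrium.

4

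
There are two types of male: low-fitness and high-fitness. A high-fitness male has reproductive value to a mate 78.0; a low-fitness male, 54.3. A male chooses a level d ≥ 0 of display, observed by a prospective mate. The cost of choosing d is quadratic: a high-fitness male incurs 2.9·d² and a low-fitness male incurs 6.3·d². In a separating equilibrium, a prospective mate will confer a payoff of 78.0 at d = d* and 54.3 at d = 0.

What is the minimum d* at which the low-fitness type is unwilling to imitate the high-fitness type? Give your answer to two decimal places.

1.94

The low-fitness type at d = 0 receives 54.3; imitating at d* yields 78.0 − 6.3·d*².
Indifference: 54.3 = 78.0 − 6.3·d*², so d*² = (78.0 − 54.3) / 6.3 ≈ 3.7619.
d* = √3.7619 ≈ 1.94.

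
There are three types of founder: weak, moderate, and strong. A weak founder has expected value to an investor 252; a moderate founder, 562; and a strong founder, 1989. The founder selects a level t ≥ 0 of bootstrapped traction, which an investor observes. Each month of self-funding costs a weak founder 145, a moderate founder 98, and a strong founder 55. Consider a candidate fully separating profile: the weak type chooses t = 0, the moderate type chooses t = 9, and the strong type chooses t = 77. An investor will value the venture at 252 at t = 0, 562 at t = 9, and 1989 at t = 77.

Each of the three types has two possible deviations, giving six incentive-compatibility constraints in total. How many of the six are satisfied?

3

Moderate (own payoff 562 − 98×9 = -320): to t=0 gives 252 → profitable ✗; to t=77 gives 1989 − 98×77 = -5557 → no gain ✓.
Strong (own payoff 1989 − 55×77 = -2246): to t=0 gives 252 → profitable ✗; to t=9 gives 562 − 55×9 = 67 → profitable ✗.
Weak (own payoff 252): to t=9 gives 562 − 145×9 = -743 → no gain ✓; to t=77 gives 1989 − 145×77 = -9176 → no gain ✓.
3 of the 6 constraints hold; not an equilibrium.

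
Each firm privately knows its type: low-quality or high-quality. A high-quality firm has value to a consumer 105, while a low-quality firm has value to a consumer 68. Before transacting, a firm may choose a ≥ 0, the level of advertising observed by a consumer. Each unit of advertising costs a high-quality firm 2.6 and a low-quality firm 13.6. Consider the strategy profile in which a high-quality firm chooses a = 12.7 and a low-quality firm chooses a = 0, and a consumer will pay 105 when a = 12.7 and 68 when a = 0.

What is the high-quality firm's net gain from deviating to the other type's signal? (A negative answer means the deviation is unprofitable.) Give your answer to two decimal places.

-3.98

Playing a = 12.7 the high-quality firm receives 105 − 2.6 × 12.7 = 71.98.
Deviating to a = 0 yields 68 instead.
Gain from deviating: 68 − 71.98 = -3.98.
The gain is negative, so the high-quality type's incentive-compatibility constraint is satisfied.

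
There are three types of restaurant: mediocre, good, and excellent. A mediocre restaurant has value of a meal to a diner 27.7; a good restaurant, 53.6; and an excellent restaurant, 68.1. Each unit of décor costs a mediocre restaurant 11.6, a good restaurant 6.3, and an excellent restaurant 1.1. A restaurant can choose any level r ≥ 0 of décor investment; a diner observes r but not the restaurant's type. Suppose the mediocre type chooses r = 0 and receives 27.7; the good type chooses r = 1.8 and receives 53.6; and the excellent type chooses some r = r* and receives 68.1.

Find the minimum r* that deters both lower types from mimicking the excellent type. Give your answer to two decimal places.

4.10

Good type (on-path payoff 53.6 − 6.3×1.8 = 42.26) won't mimic when 42.26 ≥ 68.1 − 6.3·r*, i.e. r* ≥ 4.10.
Mediocre type (on-path payoff 27.7) won't mimic when 27.7 ≥ 68.1 − 11.6·r*, i.e. r* ≥ 3.48.
Both must hold, so r* = max(3.48, 4.10) = 4.10. The good type's constraint binds.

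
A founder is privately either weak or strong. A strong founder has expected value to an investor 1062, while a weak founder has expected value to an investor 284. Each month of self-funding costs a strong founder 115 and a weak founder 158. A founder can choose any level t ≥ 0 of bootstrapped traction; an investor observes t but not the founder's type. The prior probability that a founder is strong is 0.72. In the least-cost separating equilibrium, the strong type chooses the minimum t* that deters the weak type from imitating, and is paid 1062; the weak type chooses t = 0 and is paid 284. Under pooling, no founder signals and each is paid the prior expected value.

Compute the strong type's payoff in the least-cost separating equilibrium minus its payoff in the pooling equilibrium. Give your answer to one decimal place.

-348.4

Least-cost separating signal: t* solves 284 = 1062 − 158·t*, so t* = (1062 − 284)/158 ≈ 4.9241.
Strong type's separating payoff: 1062 − 115 × t* = 1062 − 115 × (1062 − 284)/158 = 1062 − 89470/158 ≈ 495.734.
Pooling payoff: 0.72 × 1062 + 0.28 × 284 = 844.16.
Difference: 495.734 − 844.16 = -348.426, i.e. -348.4 to one decimal place.
The strong type would prefer the pooling outcome.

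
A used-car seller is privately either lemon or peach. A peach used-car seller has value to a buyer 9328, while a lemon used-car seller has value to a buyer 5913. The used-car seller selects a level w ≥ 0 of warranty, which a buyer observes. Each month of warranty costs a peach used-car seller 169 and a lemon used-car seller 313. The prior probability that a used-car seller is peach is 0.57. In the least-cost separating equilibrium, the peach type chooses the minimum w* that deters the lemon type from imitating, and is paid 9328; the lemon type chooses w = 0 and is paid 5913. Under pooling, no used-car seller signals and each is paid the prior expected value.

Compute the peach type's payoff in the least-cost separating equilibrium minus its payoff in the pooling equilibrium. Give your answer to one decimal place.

-375.4

Least-cost separating signal: w* solves 5913 = 9328 − 313·w*, so w* = (9328 − 5913)/313 ≈ 10.9105.
Peach type's separating payoff: 9328 − 169 × w* = 9328 − 169 × (9328 − 5913)/313 = 9328 − 577135/313 ≈ 7484.118.
Pooling payoff: 0.57 × 9328 + 0.43 × 5913 = 7859.55.
Difference: 7484.118 − 7859.55 = -375.432, i.e. -375.4 to one decimal place.
The peach type would prefer the pooling outcome.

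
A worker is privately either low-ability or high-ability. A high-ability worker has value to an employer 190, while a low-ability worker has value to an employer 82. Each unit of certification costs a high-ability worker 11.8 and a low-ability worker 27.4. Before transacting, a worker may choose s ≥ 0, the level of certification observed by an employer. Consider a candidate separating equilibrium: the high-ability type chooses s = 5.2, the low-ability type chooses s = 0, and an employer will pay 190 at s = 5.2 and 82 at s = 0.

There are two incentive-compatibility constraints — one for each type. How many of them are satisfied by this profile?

2

High-ability type: signal → 190 − 11.8 × 5.2 = 128.64; deviate to 0 → 82. IC holds (128.64 ≥ 82).
Low-ability type: stay at 0 → 82; mimic → 190 − 27.4 × 5.2 = 47.52. IC holds (82 ≥ 47.52).
2 of 2 constraints hold, so this is a separating equilibrium.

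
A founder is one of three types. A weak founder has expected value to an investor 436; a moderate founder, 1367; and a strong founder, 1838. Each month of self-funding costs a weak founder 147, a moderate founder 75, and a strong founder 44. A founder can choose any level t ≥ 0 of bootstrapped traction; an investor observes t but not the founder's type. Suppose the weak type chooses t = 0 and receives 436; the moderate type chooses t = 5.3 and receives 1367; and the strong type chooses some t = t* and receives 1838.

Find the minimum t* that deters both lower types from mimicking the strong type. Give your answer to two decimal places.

11.58

Moderate type (on-path payoff 1367 − 75×5.3 = 969.5) won't mimic when 969.5 ≥ 1838 − 75·t*, i.e. t* ≥ 11.58.
Weak type (on-path payoff 436) won't mimic when 436 ≥ 1838 − 147·t*, i.e. t* ≥ 9.54.
Both must hold, so t* = max(9.54, 11.58) = 11.58. The moderate type's constraint binds.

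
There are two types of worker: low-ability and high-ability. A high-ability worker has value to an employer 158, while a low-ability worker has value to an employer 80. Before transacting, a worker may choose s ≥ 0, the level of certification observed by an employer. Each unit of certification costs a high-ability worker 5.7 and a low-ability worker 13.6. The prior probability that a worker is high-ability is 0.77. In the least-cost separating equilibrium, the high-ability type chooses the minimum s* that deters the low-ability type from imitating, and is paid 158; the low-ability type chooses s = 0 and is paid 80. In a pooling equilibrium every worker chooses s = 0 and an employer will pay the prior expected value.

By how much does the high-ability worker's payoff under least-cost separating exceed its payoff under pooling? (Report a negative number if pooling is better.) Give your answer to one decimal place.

-14.8

Least-cost separating signal: s* solves 80 = 158 − 13.6·s*, so s* = (158 − 80)/13.6 ≈ 5.7353.
High-ability type's separating payoff: 158 − 5.7 × s* = 158 − 5.7 × (158 − 80)/13.6 = 158 − 444.6/13.6 ≈ 125.309.
Pooling payoff: 0.77 × 158 + 0.23 × 80 = 140.06.
Difference: 125.309 − 140.06 = -14.751, i.e. -14.8 to one decimal place.
The high-ability type would prefer the pooling outcome.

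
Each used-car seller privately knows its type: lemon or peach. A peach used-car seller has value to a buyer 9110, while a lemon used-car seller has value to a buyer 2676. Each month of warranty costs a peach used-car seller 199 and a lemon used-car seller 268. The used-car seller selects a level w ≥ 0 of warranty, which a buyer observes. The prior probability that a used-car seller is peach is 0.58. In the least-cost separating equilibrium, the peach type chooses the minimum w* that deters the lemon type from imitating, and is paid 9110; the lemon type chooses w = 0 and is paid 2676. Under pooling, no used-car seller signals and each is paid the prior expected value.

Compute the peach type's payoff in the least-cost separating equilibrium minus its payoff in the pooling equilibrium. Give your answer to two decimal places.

-2075.21

Least-cost separating signal: w* solves 2676 = 9110 − 268·w*, so w* = (9110 − 2676)/268 ≈ 24.0075.
Peach type's separating payoff: 9110 − 199 × w* = 9110 − 199 × (9110 − 2676)/268 = 9110 − 1280366/268 ≈ 4332.5149.
Pooling payoff: 0.58 × 9110 + 0.42 × 2676 = 6407.72.
Difference: 4332.5149 − 6407.72 = -2075.2051, i.e. -2075.21 to two decimal places.
The peach type would prefer the pooling outcome.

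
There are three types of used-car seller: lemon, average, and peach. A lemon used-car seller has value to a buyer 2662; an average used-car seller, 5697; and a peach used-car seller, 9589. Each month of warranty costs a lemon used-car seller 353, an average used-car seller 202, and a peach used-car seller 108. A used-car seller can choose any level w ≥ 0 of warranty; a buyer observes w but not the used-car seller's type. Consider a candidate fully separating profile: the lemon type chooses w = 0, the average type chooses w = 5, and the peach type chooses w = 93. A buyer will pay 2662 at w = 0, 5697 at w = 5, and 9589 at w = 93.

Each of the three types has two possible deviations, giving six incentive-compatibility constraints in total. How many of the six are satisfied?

Average (own payoff 5697 − 202×5 = 4687): to w=0 gives 2662 → no gain ✓; to w=93 gives 9589 − 202×93 = -9197 → no gain ✓.
Peach (own payoff 9589 − 108×93 = -455): to w=0 gives 2662 → profitable ✗; to w=5 gives 5697 − 108×5 = 5157 → profitable ✗.
Lemon (own payoff 2662): to w=5 gives 5697 − 353×5 = 3932 → profitable ✗; to w=93 gives 9589 − 353×93 = -23240 → no gain ✓.
3 of the 6 constraints hold; not an equilibrium.

3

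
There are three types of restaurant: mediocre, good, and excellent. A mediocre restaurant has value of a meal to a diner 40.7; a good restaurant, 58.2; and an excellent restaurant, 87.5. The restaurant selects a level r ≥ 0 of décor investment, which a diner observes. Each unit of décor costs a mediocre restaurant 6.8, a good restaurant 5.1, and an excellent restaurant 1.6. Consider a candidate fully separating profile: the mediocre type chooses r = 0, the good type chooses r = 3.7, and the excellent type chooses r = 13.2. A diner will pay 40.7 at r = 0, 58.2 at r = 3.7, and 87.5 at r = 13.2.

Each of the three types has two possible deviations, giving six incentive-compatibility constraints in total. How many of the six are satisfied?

Excellent (own payoff 87.5 − 1.6×13.2 = 66.38): to r=0 gives 40.7 → no gain ✓; to r=3.7 gives 58.2 − 1.6×3.7 = 52.28 → no gain ✓.
Good (own payoff 58.2 − 5.1×3.7 = 39.33): to r=0 gives 40.7 → profitable ✗; to r=13.2 gives 87.5 − 5.1×13.2 = 20.18 → no gain ✓.
Mediocre (own payoff 40.7): to r=3.7 gives 58.2 − 6.8×3.7 = 33.04 → no gain ✓; to r=13.2 gives 87.5 − 6.8×13.2 = -2.26 → no gain ✓.
5 of the 6 constraints hold; not an equilibrium.

5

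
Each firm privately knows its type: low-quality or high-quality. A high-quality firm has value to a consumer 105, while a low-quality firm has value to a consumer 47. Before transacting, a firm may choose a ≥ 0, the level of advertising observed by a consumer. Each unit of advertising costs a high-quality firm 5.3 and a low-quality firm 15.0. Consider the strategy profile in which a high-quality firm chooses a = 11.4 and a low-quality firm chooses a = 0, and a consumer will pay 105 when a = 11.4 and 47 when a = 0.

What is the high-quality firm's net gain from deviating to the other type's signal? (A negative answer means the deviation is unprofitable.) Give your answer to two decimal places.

2.42

Playing a = 11.4 the high-quality firm receives 105 − 5.3 × 11.4 = 44.58.
Deviating to a = 0 yields 47 instead.
Gain from deviating: 47 − 44.58 = 2.42.
The gain is positive, so the high-quality type's incentive-compatibility constraint is violated — this profile is not a separating equilibrium.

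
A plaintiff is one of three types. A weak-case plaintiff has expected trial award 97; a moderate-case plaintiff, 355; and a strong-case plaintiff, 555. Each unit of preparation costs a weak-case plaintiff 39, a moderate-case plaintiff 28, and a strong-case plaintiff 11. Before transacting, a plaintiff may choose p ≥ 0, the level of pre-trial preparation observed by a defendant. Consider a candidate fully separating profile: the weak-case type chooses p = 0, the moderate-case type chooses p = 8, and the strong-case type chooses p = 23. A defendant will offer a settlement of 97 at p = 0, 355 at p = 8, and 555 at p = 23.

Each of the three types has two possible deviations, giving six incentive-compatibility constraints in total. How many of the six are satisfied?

6

Moderate-case (own payoff 355 − 28×8 = 131): to p=0 gives 97 → no gain ✓; to p=23 gives 555 − 28×23 = -89 → no gain ✓.
Strong-case (own payoff 555 − 11×23 = 302): to p=0 gives 97 → no gain ✓; to p=8 gives 355 − 11×8 = 267 → no gain ✓.
Weak-case (own payoff 97): to p=8 gives 355 − 39×8 = 43 → no gain ✓; to p=23 gives 555 − 39×23 = -342 → no gain ✓.
6 of the 6 constraints hold; this profile is a separating equilibrium.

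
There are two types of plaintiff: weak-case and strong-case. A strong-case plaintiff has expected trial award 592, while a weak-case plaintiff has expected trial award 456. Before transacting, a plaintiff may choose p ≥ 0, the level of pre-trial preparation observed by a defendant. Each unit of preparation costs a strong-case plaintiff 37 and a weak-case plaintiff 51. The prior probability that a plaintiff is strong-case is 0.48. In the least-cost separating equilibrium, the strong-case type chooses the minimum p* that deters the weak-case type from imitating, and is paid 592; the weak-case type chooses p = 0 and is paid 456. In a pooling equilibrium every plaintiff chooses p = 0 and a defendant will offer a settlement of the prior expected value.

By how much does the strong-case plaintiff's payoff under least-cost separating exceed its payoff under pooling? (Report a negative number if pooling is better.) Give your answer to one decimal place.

-27.9

Least-cost separating signal: p* solves 456 = 592 − 51·p*, so p* = (592 − 456)/51 ≈ 2.6667.
Strong-case type's separating payoff: 592 − 37 × p* = 592 − 37 × (592 − 456)/51 = 592 − 5032/51 ≈ 493.333.
Pooling payoff: 0.48 × 592 + 0.52 × 456 = 521.28.
Difference: 493.333 − 521.28 = -27.947, i.e. -27.9 to one decimal place.
The strong-case type would prefer the pooling outcome.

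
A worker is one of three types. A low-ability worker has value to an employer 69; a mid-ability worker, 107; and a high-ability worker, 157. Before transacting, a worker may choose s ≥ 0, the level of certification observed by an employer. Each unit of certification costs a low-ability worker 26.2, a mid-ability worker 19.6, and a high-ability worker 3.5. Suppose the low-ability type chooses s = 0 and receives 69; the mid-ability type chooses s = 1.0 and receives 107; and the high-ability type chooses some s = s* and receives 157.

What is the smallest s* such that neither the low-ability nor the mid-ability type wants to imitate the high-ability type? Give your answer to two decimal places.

3.55

Low-ability type (on-path payoff 69) won't mimic when 69 ≥ 157 − 26.2·s*, i.e. s* ≥ 3.36.
Mid-ability type (on-path payoff 107 − 19.6×1.0 = 87.4) won't mimic when 87.4 ≥ 157 − 19.6·s*, i.e. s* ≥ 3.55.
Both must hold, so s* = max(3.36, 3.55) = 3.55. The mid-ability type's constraint binds.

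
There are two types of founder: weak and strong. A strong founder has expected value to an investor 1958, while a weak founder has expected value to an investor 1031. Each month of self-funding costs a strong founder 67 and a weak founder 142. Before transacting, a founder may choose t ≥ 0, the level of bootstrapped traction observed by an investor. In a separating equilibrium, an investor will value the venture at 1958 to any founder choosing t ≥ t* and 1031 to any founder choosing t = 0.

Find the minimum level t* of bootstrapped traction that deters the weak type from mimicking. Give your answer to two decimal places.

6.53

A weak founder choosing t = 0 receives 1031.
Imitating at t* instead would pay 1958 at cost 142·t*, netting 1958 − 142·t*.
Indifference: 1031 = 1958 − 142·t*, so t* = (1958 − 1031) / 142 ≈ 6.53.
This is the weak type's binding incentive-compatibility constraint; any t ≥ 6.53 sustains separation on that side.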